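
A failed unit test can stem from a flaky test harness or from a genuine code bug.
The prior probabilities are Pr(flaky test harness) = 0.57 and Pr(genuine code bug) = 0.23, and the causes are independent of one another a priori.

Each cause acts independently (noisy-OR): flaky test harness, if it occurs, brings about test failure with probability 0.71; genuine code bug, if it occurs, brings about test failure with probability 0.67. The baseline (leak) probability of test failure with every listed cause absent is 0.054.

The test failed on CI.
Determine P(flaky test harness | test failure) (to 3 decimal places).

Under noisy-OR, P(test failure | causes) = 1 − (1−0.054)·∏(1−qᵢ) over the active causes.
P(test failure) = 0.054×0.43×0.77 + 0.68782×0.43×0.23 + 0.72566×0.57×0.77 + 0.909468×0.57×0.23 = 0.017879 + 0.068025 + 0.318492 + 0.119231 = 0.523627
Restricting to configurations with flaky test harness present: 0.318492 + 0.119231 = 0.437723.
P(flaky test harness | test failure) = 0.437723 / 0.523627 ≈ 0.836

P(flaky test harness | test failure) ≈ 0.836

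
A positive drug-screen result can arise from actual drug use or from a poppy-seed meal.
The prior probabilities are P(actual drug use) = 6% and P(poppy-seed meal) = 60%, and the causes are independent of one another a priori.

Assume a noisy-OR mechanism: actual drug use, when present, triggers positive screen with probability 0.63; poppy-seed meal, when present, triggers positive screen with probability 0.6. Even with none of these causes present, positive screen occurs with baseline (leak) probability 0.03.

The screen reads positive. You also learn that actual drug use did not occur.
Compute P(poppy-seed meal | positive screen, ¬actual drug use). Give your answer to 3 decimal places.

Under noisy-OR, P(positive screen | causes) = 1 − (1−0.03)·∏(1−qᵢ) over the active causes.
P(positive screen | ¬actual drug use) = 0.03×0.4 + 0.612×0.6 = 0.012000 + 0.367200 = 0.379200
Of this, 0.367200 comes from 0.612×0.6 (the poppy-seed meal=true cases).
So P(poppy-seed meal | positive screen, ¬actual drug use) = 0.367200/0.379200 ≈ 0.968.

P(poppy-seed meal | positive screen, ¬actual drug use) ≈ 0.968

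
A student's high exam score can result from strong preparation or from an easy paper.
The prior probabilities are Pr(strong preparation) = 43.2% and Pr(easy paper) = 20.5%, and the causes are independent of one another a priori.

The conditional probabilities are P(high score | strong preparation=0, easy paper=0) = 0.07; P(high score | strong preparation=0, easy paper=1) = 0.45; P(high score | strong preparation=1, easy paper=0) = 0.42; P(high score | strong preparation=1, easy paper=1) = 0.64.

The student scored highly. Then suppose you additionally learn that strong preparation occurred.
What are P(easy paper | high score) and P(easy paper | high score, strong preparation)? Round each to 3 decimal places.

P(high score) = 0.07*0.568*0.795 + 0.45*0.568*0.205 + 0.42*0.432*0.795 + 0.64*0.432*0.205 = 0.031609 + 0.052398 + 0.144245 + 0.056678 = 0.284930
Of this, 0.109076 comes from 0.052398 + 0.056678 (the easy paper=true cases).
So P(easy paper | high score) = 0.109076/0.284930 ≈ 0.383.

Now also conditioning on strong preparation=true:
For the numerator, keep only easy paper=true terms: 0.64×0.205 = 0.131200
The normalizing constant is 0.42×0.795 + 0.64×0.205 = 0.465100
P(easy paper | high score, strong preparation) = 0.131200/0.465100 ≈ 0.282
Conditioning on strong preparation lowers the posterior on easy paper: the classic explaining-away effect in a common-effect structure.

P(easy paper | high score) ≈ 0.383; P(easy paper | high score, strong preparation) ≈ 0.282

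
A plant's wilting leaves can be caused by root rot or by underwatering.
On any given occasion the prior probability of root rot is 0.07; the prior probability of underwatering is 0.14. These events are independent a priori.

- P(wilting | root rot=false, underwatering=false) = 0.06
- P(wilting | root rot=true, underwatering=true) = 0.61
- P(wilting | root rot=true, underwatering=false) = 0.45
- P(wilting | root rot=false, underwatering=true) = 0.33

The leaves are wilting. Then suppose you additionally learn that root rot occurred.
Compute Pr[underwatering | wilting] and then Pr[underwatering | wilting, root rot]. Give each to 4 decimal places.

P(wilting) = 0.06*0.93*0.86 + 0.33*0.93*0.14 + 0.45*0.07*0.86 + 0.61*0.07*0.14 = 0.047988 + 0.042966 + 0.027090 + 0.005978 = 0.124022
Of this, 0.048944 comes from 0.042966 + 0.005978 (the underwatering=true cases).
P(underwatering | wilting) = 0.048944 / 0.124022 ≈ 0.3946

Now also conditioning on root rot=true:
Enumerate both values of underwatering and weight by the priors:
  P(wilting | root rot) = 0.45×0.86 + 0.61×0.14
        = 0.387000 + 0.085400 = 0.472400
The terms with underwatering present sum to 0.085400, so
  P(underwatering | wilting, root rot) = 0.085400 / 0.472400 ≈ 0.1808
— root rot explains away the evidence for underwatering.

Pr[underwatering | wilting] ≈ 0.3946; Pr[underwatering | wilting, root rot] ≈ 0.1808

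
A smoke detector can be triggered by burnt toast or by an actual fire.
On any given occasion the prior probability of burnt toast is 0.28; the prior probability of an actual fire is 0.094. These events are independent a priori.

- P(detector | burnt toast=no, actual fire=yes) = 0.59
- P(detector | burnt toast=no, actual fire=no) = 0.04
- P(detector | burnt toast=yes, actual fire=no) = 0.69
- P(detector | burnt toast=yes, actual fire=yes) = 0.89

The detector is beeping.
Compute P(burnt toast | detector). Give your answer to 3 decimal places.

Enumerate the 4 (burnt toast, actual fire) configurations and weight by the priors:
  P(detector) = 0.04*0.72*0.906 + 0.59*0.72*0.094 + 0.69*0.28*0.906 + 0.89*0.28*0.094
        = 0.026093 + 0.039931 + 0.175039 + 0.023425 = 0.264488
The terms with burnt toast present sum to 0.198464, so
  P(burnt toast | detector) = 0.198464 / 0.264488 ≈ 0.750

P(burnt toast | detector) ≈ 0.750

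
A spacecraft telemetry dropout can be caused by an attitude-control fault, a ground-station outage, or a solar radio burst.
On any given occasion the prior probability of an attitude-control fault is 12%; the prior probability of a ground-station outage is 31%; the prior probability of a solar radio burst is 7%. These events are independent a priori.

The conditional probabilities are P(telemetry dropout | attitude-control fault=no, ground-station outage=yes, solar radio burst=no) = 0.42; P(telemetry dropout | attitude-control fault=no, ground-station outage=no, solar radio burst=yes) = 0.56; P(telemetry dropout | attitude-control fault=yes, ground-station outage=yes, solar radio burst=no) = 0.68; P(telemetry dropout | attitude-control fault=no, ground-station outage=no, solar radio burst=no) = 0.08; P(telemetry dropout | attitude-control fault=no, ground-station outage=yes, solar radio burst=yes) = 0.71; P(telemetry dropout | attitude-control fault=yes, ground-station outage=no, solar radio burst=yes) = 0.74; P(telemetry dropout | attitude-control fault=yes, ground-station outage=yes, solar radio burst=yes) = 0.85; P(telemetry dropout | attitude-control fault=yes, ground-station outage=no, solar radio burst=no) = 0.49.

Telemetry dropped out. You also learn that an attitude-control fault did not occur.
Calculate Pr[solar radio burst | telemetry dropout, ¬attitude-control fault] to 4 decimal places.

Sum P(telemetry dropout|·) weighted by the priors over the 4 (ground-station outage, solar radio burst) configurations:
  P(telemetry dropout | ¬attitude-control fault) = 0.08·0.69·0.93 + 0.56·0.69·0.07 + 0.42·0.31·0.93 + 0.71·0.31·0.07
        = 0.051336 + 0.027048 + 0.121086 + 0.015407 = 0.214877
The terms with solar radio burst present sum to 0.042455, so
  P(solar radio burst | telemetry dropout, ¬attitude-control fault) = 0.042455 / 0.214877 ≈ 0.1976

Pr[solar radio burst | telemetry dropout, ¬attitude-control fault] ≈ 0.1976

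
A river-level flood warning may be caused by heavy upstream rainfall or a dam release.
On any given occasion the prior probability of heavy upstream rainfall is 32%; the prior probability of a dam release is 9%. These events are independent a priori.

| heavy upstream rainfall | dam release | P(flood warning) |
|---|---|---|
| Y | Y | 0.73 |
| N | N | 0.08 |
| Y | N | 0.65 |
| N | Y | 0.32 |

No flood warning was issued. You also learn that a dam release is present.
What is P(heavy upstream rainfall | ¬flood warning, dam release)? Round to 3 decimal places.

P(heavy upstream rainfall | ¬flood warning, dam release) ≈ 0.157

P(¬flood warning | dam release) = 0.68×0.68 + 0.27×0.32 = 0.462400 + 0.086400 = 0.548800
The heavy upstream rainfall-present share is 0.27×0.32 = 0.086400.
So P(heavy upstream rainfall | ¬flood warning, dam release) = 0.086400/0.548800 ≈ 0.157.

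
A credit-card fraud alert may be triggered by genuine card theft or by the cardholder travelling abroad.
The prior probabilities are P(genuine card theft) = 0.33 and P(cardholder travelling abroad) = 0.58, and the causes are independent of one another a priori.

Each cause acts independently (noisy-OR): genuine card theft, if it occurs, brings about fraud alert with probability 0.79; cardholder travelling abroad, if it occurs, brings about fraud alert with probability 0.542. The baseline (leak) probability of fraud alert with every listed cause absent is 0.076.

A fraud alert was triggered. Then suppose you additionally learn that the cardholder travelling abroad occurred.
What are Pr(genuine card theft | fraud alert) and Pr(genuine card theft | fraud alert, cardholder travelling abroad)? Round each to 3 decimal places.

Under noisy-OR, P(fraud alert | causes) = 1 − (1−0.076)·∏(1−qᵢ) over the active causes.
Sum P(fraud alert|·) weighted by the priors over the 4 (genuine card theft, cardholder travelling abroad) configurations:
  P(fraud alert) = 0.076·0.67·0.42 + 0.576808·0.67·0.58 + 0.80596·0.33·0.42 + 0.91113·0.33·0.58
        = 0.021386 + 0.224148 + 0.111706 + 0.174390 = 0.531630
The terms with genuine card theft present sum to 0.286096, so
  P(genuine card theft | fraud alert) = 0.286096 / 0.531630 ≈ 0.538

Now condition on the additional information:
By total probability over both values of genuine card theft:
  P(fraud alert | cardholder travelling abroad) = 0.576808×0.67 + 0.91113×0.33
        = 0.386461 + 0.300673 = 0.687134
Configurations with genuine card theft contribute 0.300673, so
  P(genuine card theft | fraud alert, cardholder travelling abroad) = 0.300673 / 0.687134 ≈ 0.438
The drop from 0.538 to 0.438 is the explaining-away (discounting) effect.

Pr(genuine card theft | fraud alert) ≈ 0.538; Pr(genuine card theft | fraud alert, cardholder travelling abroad) ≈ 0.438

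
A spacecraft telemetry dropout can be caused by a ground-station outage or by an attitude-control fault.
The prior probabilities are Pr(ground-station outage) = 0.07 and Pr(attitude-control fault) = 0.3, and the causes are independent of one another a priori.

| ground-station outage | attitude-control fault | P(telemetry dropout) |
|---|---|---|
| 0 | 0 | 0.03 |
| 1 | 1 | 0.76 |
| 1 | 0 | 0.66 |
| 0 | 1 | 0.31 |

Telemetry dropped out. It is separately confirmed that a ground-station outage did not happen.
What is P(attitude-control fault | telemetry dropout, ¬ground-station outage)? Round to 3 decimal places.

By total probability over both values of attitude-control fault:
  P(telemetry dropout | ¬ground-station outage) = 0.03·0.7 + 0.31·0.3
        = 0.021000 + 0.093000 = 0.114000
The terms with attitude-control fault present sum to 0.093000, so
  P(attitude-control fault | telemetry dropout, ¬ground-station outage) = 0.093000 / 0.114000 ≈ 0.816

P(attitude-control fault | telemetry dropout, ¬ground-station outage) ≈ 0.816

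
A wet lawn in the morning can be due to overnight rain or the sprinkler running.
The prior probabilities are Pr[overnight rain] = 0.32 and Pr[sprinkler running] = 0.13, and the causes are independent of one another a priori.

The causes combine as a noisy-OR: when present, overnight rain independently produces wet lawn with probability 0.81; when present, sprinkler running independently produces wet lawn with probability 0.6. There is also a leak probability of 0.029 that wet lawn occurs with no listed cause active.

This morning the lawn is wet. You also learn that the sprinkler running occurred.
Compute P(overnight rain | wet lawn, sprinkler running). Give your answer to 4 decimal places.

P(overnight rain | wet lawn, sprinkler running) ≈ 0.4161

Under noisy-OR, P(wet lawn | causes) = 1 − (1−0.029)·∏(1−qᵢ) over the active causes.
For the numerator, keep only overnight rain=true terms: 0.926204·0.32 = 0.296385
Normalizer over all consistent configurations: 0.6116·0.68 + 0.926204·0.32 = 0.712273
Posterior = 0.296385 / 0.712273 ≈ 0.4161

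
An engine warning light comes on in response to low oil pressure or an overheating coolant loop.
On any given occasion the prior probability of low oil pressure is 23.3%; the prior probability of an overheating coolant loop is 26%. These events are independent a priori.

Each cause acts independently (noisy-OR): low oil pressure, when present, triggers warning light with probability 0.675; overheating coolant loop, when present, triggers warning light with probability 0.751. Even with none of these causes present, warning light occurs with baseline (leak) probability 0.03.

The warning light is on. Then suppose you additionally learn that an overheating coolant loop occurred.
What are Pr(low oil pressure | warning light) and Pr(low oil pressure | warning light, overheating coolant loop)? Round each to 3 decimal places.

Pr(low oil pressure | warning light) ≈ 0.508; Pr(low oil pressure | warning light, overheating coolant loop) ≈ 0.270

Under noisy-OR, P(warning light | causes) = 1 − (1−0.03)·∏(1−qᵢ) over the active causes.
P(warning light) = 0.03×0.767×0.74 + 0.75847×0.767×0.26 + 0.68475×0.233×0.74 + 0.921503×0.233×0.26 = 0.017027 + 0.151254 + 0.118065 + 0.055825 = 0.342171
Restricting to configurations with low oil pressure present: 0.118065 + 0.055825 = 0.173890.
Hence the posterior is 0.173890/0.342171 ≈ 0.508.

With the extra evidence:
For the numerator, keep only low oil pressure=true terms: 0.921503·0.233 = 0.214710
Normalizer over all consistent configurations: 0.75847·0.767 + 0.921503·0.233 = 0.796456
P(low oil pressure | warning light, overheating coolant loop) = 0.214710/0.796456 ≈ 0.270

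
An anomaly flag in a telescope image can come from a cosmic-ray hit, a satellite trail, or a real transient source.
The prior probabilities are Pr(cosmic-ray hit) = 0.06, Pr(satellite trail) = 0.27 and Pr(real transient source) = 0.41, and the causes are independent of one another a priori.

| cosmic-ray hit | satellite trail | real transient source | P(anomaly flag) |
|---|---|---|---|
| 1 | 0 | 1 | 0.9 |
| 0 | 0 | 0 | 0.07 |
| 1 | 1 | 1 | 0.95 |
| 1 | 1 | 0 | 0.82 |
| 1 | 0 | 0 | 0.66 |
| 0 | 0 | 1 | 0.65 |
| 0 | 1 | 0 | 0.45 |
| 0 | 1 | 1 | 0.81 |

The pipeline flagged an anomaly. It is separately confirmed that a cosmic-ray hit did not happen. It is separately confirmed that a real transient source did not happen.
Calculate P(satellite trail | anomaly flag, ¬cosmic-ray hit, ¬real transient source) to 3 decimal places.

Weight on satellite trail=true, given the evidence: 0.45×0.27 = 0.121500
Denominator P(anomaly flag | ¬cosmic-ray hit, ¬real transient source): 0.07×0.73 + 0.45×0.27 = 0.172600
P(satellite trail | anomaly flag, ¬cosmic-ray hit, ¬real transient source) = 0.121500/0.172600 ≈ 0.704

P(satellite trail | anomaly flag, ¬cosmic-ray hit, ¬real transient source) ≈ 0.704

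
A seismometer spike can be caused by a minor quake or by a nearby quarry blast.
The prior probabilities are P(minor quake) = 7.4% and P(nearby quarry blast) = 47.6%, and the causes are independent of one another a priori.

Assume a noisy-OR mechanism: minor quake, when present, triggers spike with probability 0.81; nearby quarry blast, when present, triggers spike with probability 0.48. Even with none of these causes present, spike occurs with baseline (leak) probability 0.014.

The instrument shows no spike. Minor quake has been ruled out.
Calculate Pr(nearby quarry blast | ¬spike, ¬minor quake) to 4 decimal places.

Under noisy-OR, P(spike | causes) = 1 − (1−0.014)·∏(1−qᵢ) over the active causes.
Numerator (weight on configurations with nearby quarry blast): 0.51272·0.476 = 0.244055
Denominator P(¬spike | ¬minor quake): 0.986·0.524 + 0.51272·0.476 = 0.760719
P(nearby quarry blast | ¬spike, ¬minor quake) = 0.244055/0.760719 ≈ 0.3208

Pr(nearby quarry blast | ¬spike, ¬minor quake) ≈ 0.3208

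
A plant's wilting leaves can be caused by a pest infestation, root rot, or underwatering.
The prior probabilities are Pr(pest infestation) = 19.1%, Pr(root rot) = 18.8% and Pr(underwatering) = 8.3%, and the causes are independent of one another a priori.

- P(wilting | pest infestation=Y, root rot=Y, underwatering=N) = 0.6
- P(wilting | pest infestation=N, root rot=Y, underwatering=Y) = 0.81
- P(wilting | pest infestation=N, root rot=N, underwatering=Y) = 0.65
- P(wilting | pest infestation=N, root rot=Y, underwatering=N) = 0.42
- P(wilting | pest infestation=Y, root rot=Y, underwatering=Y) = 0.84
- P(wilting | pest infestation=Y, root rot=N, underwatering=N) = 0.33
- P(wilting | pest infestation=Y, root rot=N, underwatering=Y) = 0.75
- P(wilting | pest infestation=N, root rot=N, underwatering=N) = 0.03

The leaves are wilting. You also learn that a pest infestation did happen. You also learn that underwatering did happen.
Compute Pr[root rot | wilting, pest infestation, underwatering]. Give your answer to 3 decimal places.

Pr[root rot | wilting, pest infestation, underwatering] ≈ 0.206

P(wilting | pest infestation, underwatering) = 0.75·0.812 + 0.84·0.188 = 0.609000 + 0.157920 = 0.766920
Restricting to configurations with root rot present: 0.84·0.188 = 0.157920.
Hence the posterior is 0.157920/0.766920 ≈ 0.206.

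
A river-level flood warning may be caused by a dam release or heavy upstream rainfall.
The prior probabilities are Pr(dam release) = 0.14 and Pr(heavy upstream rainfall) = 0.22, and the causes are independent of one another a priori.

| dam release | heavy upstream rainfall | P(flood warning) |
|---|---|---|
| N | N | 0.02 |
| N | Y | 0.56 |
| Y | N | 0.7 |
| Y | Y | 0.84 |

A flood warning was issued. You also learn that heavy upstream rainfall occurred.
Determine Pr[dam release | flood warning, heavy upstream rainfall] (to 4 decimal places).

By total probability over both values of dam release:
  P(flood warning | heavy upstream rainfall) = 0.56·0.86 + 0.84·0.14
        = 0.481600 + 0.117600 = 0.599200
The terms with dam release present sum to 0.117600, so
  P(dam release | flood warning, heavy upstream rainfall) = 0.117600 / 0.599200 ≈ 0.1963

Pr[dam release | flood warning, heavy upstream rainfall] ≈ 0.1963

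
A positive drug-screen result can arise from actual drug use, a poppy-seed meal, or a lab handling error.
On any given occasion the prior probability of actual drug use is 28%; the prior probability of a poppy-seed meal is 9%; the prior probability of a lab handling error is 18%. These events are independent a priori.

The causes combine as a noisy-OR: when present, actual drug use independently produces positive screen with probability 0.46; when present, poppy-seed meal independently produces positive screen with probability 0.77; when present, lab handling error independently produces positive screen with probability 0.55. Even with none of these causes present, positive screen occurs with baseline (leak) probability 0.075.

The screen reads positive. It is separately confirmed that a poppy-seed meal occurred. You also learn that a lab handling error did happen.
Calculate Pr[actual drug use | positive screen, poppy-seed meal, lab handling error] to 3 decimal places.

Under noisy-OR, P(positive screen | causes) = 1 − (1−0.075)·∏(1−qᵢ) over the active causes.
Weight on actual drug use=true, given the evidence: 0.948302*0.28 = 0.265525
Normalizer over all consistent configurations: 0.904262*0.72 + 0.948302*0.28 = 0.916594
P(actual drug use | positive screen, poppy-seed meal, lab handling error) = 0.265525/0.916594 ≈ 0.290

Pr[actual drug use | positive screen, poppy-seed meal, lab handling error] ≈ 0.290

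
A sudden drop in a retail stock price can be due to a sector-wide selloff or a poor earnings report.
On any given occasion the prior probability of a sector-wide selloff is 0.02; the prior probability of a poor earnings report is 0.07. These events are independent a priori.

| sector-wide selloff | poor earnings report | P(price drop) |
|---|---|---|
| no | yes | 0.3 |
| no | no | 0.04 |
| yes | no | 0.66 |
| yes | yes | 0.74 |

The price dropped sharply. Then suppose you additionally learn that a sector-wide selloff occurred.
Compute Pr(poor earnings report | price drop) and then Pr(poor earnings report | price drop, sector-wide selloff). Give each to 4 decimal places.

Pr(poor earnings report | price drop) ≈ 0.3073; Pr(poor earnings report | price drop, sector-wide selloff) ≈ 0.0778

Sum P(price drop|·) weighted by the priors over the 4 (sector-wide selloff, poor earnings report) configurations:
  P(price drop) = 0.04×0.98×0.93 + 0.3×0.98×0.07 + 0.66×0.02×0.93 + 0.74×0.02×0.07
        = 0.036456 + 0.020580 + 0.012276 + 0.001036 = 0.070348
The terms with poor earnings report present sum to 0.021616, so
  P(poor earnings report | price drop) = 0.021616 / 0.070348 ≈ 0.3073

Now condition on the additional information:
For the numerator, keep only poor earnings report=true terms: 0.74*0.07 = 0.051800
The normalizing constant is 0.66*0.93 + 0.74*0.07 = 0.665600
P(poor earnings report | price drop, sector-wide selloff) = 0.051800/0.665600 ≈ 0.0778
Conditioning on sector-wide selloff lowers the posterior on poor earnings report: the classic explaining-away effect in a common-effect structure.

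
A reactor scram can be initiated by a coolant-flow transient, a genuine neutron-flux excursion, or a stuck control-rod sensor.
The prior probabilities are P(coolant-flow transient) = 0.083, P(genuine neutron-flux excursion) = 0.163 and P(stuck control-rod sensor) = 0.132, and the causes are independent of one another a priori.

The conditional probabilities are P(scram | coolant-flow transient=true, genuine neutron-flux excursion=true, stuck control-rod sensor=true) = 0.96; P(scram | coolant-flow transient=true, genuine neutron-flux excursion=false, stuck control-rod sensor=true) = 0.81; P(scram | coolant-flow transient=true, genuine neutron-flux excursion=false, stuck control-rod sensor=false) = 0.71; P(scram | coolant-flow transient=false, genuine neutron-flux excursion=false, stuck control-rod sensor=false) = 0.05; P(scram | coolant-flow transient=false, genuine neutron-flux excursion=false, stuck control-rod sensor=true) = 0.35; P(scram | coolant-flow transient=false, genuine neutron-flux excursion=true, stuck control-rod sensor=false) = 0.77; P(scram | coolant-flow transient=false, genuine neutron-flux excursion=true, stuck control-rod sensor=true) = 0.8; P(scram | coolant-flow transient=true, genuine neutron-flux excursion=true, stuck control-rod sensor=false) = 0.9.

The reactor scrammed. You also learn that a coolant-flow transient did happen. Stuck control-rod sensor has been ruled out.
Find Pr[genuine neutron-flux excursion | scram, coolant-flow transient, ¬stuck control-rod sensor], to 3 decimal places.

Pr[genuine neutron-flux excursion | scram, coolant-flow transient, ¬stuck control-rod sensor] ≈ 0.198

P(scram | coolant-flow transient, ¬stuck control-rod sensor) = 0.71·0.837 + 0.9·0.163 = 0.594270 + 0.146700 = 0.740970
The genuine neutron-flux excursion-present share is 0.9·0.163 = 0.146700.
P(genuine neutron-flux excursion | scram, coolant-flow transient, ¬stuck control-rod sensor) = 0.146700 / 0.740970 ≈ 0.198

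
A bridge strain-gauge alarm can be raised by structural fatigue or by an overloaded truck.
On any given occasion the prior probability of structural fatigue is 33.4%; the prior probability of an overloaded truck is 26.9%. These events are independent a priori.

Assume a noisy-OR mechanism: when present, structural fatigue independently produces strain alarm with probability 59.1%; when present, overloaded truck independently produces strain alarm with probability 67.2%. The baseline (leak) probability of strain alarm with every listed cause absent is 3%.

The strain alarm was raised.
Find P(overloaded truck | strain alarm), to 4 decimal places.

Under noisy-OR, P(strain alarm | causes) = 1 − (1−0.03)·∏(1−qᵢ) over the active causes.
Weight on overloaded truck=true, given the evidence: 0.122154 + 0.078155 = 0.200309
The normalizing constant is 0.03·0.666·0.731 + 0.68184·0.666·0.269 + 0.60327·0.334·0.731 + 0.869873·0.334·0.269 = 0.362205
Posterior = 0.200309 / 0.362205 ≈ 0.5530

P(overloaded truck | strain alarm) ≈ 0.5530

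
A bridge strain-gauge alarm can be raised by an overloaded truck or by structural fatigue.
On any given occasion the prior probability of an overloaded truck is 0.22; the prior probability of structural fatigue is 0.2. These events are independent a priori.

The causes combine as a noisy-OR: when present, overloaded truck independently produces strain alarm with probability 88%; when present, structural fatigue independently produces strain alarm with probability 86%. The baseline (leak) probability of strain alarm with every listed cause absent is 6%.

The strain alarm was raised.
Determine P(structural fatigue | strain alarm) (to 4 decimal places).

Under noisy-OR, P(strain alarm | causes) = 1 − (1−0.06)·∏(1−qᵢ) over the active causes.
By total probability over the 4 (overloaded truck, structural fatigue) configurations:
  P(strain alarm) = 0.06×0.78×0.8 + 0.8684×0.78×0.2 + 0.8872×0.22×0.8 + 0.984208×0.22×0.2
        = 0.037440 + 0.135470 + 0.156147 + 0.043305 = 0.372362
Configurations with structural fatigue contribute 0.178775, so
  P(structural fatigue | strain alarm) = 0.178775 / 0.372362 ≈ 0.4801

P(structural fatigue | strain alarm) ≈ 0.4801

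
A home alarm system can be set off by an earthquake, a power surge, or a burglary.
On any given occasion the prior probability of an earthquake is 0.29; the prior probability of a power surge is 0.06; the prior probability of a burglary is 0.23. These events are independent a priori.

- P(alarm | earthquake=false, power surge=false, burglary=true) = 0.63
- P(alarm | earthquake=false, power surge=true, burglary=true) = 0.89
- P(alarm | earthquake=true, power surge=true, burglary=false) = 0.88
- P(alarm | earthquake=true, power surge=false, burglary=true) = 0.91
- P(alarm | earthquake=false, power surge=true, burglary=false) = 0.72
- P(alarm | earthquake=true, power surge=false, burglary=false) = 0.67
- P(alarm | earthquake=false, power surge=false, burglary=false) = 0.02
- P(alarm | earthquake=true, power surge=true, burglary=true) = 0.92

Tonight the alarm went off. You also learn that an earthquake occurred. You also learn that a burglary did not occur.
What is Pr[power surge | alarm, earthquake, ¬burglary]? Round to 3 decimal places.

For the numerator, keep only power surge=true terms: 0.88*0.06 = 0.052800
Denominator P(alarm | earthquake, ¬burglary): 0.67*0.94 + 0.88*0.06 = 0.682600
Posterior = 0.052800 / 0.682600 ≈ 0.077

Pr[power surge | alarm, earthquake, ¬burglary] ≈ 0.077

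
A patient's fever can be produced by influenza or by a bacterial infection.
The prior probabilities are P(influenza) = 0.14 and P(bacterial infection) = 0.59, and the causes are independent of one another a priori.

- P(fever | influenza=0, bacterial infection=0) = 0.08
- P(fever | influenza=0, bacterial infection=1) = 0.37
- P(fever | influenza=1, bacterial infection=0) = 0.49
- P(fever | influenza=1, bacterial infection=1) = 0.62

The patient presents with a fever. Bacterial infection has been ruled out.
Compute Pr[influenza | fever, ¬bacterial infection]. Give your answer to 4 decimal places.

Pr[influenza | fever, ¬bacterial infection] ≈ 0.4993

P(fever | ¬bacterial infection) = 0.08×0.86 + 0.49×0.14 = 0.068800 + 0.068600 = 0.137400
Of this, 0.068600 comes from 0.49×0.14 (the influenza=true cases).
P(influenza | fever, ¬bacterial infection) = 0.068600 / 0.137400 ≈ 0.4993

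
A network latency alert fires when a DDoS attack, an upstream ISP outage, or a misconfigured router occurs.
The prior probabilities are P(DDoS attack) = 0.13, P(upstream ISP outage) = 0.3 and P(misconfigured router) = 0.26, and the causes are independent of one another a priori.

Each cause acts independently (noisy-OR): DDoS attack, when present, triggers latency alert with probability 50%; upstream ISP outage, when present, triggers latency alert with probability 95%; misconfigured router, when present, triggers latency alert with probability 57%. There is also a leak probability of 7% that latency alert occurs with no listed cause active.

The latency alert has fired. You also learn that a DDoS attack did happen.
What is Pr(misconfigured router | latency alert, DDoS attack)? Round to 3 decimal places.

Under noisy-OR, P(latency alert | causes) = 1 − (1−0.07)·∏(1−qᵢ) over the active causes.
P(latency alert | DDoS attack) = 0.535·0.7·0.74 + 0.80005·0.7·0.26 + 0.97675·0.3·0.74 + 0.990003·0.3·0.26 = 0.277130 + 0.145609 + 0.216838 + 0.077220 = 0.716797
Of this, 0.222829 comes from 0.145609 + 0.077220 (the misconfigured router=true cases).
P(misconfigured router | latency alert, DDoS attack) = 0.222829 / 0.716797 ≈ 0.311

Pr(misconfigured router | latency alert, DDoS attack) ≈ 0.311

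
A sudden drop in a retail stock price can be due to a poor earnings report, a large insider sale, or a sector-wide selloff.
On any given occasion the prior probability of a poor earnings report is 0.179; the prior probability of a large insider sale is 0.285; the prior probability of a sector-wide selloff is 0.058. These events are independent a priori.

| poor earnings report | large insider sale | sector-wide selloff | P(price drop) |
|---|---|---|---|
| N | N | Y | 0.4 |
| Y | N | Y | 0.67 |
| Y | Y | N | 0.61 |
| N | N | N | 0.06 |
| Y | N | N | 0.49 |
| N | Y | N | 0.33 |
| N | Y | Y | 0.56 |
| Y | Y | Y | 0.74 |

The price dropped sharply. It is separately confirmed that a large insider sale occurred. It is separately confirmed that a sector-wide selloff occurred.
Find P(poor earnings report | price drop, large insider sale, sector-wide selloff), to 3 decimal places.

P(poor earnings report | price drop, large insider sale, sector-wide selloff) ≈ 0.224

Enumerate both values of poor earnings report and weight by the priors:
  P(price drop | large insider sale, sector-wide selloff) = 0.56·0.821 + 0.74·0.179
        = 0.459760 + 0.132460 = 0.592220
Configurations with poor earnings report contribute 0.132460, so
  P(poor earnings report | price drop, large insider sale, sector-wide selloff) = 0.132460 / 0.592220 ≈ 0.224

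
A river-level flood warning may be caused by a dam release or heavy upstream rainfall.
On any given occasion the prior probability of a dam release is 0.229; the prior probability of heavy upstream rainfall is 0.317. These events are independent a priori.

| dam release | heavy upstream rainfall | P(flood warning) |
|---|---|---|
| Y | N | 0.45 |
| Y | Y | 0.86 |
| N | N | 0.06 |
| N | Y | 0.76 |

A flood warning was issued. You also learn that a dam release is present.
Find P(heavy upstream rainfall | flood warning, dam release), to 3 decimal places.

P(heavy upstream rainfall | flood warning, dam release) ≈ 0.470

By total probability over both values of heavy upstream rainfall:
  P(flood warning | dam release) = 0.45·0.683 + 0.86·0.317
        = 0.307350 + 0.272620 = 0.579970
Keeping only the heavy upstream rainfall-present terms gives 0.272620, so
  P(heavy upstream rainfall | flood warning, dam release) = 0.272620 / 0.579970 ≈ 0.470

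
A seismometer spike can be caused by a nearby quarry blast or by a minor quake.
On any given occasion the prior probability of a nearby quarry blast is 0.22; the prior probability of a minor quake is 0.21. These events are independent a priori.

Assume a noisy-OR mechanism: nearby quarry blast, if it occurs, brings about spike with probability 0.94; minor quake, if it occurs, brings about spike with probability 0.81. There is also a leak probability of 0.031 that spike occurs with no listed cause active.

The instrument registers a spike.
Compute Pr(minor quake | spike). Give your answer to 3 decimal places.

Pr(minor quake | spike) ≈ 0.495

Under noisy-OR, P(spike | causes) = 1 − (1−0.031)·∏(1−qᵢ) over the active causes.
Sum P(spike|·) weighted by the priors over the 4 (nearby quarry blast, minor quake) configurations:
  P(spike) = 0.031×0.78×0.79 + 0.81589×0.78×0.21 + 0.94186×0.22×0.79 + 0.988953×0.22×0.21
        = 0.019102 + 0.133643 + 0.163695 + 0.045690 = 0.362130
Configurations with minor quake contribute 0.179333, so
  P(minor quake | spike) = 0.179333 / 0.362130 ≈ 0.495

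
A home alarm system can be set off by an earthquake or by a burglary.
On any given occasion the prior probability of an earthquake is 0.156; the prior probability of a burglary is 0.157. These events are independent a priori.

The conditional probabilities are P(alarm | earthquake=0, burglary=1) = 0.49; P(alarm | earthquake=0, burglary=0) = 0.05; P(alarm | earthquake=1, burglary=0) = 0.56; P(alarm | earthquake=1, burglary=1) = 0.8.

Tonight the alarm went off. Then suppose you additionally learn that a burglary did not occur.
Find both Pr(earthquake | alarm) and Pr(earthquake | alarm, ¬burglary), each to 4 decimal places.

Numerator (weight on configurations with earthquake): 0.073644 + 0.019594 = 0.093238
The normalizing constant is 0.05·0.844·0.843 + 0.49·0.844·0.157 + 0.56·0.156·0.843 + 0.8·0.156·0.157 = 0.193742
Posterior = 0.093238 / 0.193742 ≈ 0.4812

Now condition on the additional information:
Enumerate both values of earthquake and weight by the priors:
  P(alarm | ¬burglary) = 0.05*0.844 + 0.56*0.156
        = 0.042200 + 0.087360 = 0.129560
Keeping only the earthquake-present terms gives 0.087360, so
  P(earthquake | alarm, ¬burglary) = 0.087360 / 0.129560 ≈ 0.6743
Ruling out burglary raises the posterior on earthquake — the flip side of explaining away.

Pr(earthquake | alarm) ≈ 0.4812; Pr(earthquake | alarm, ¬burglary) ≈ 0.6743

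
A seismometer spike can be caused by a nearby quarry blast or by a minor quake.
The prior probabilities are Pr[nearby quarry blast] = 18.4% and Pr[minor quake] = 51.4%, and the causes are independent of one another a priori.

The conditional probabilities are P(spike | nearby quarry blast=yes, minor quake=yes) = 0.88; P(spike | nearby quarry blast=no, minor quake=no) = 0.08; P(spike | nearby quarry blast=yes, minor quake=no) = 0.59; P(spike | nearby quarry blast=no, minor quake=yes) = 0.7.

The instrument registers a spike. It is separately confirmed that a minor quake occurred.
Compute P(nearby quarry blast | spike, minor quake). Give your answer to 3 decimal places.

P(nearby quarry blast | spike, minor quake) ≈ 0.221

For the numerator, keep only nearby quarry blast=true terms: 0.88·0.184 = 0.161920
Normalizer over all consistent configurations: 0.7·0.816 + 0.88·0.184 = 0.733120
P(nearby quarry blast | spike, minor quake) = 0.161920/0.733120 ≈ 0.221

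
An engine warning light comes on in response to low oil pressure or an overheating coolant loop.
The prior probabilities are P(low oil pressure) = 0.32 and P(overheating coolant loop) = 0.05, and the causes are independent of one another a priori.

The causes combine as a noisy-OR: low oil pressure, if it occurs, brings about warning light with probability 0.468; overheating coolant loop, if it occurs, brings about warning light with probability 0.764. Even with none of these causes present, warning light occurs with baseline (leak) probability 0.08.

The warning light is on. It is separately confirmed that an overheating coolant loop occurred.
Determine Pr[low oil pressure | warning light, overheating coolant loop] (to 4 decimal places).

Under noisy-OR, P(warning light | causes) = 1 − (1−0.08)·∏(1−qᵢ) over the active causes.
P(warning light | overheating coolant loop) = 0.78288*0.68 + 0.884492*0.32 = 0.532358 + 0.283037 = 0.815395
Of this, 0.283037 comes from 0.884492*0.32 (the low oil pressure=true cases).
Hence the posterior is 0.283037/0.815395 ≈ 0.3471.

Pr[low oil pressure | warning light, overheating coolant loop] ≈ 0.3471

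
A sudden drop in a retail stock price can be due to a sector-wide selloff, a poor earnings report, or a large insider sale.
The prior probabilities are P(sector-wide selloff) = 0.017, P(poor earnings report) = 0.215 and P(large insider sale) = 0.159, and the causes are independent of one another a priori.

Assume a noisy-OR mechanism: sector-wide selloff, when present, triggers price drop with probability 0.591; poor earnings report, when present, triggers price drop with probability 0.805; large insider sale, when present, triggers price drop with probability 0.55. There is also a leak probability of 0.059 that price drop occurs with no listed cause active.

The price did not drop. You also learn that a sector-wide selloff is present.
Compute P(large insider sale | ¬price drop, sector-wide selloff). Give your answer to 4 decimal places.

P(large insider sale | ¬price drop, sector-wide selloff) ≈ 0.0784

Under noisy-OR, P(price drop | causes) = 1 − (1−0.059)·∏(1−qᵢ) over the active causes.
For the numerator, keep only large insider sale=true terms: 0.021617 + 0.001154 = 0.022771
Normalizer over all consistent configurations: 0.384869·0.785·0.841 + 0.173191·0.785·0.159 + 0.075049·0.215·0.841 + 0.033772·0.215·0.159 = 0.290426
Posterior = 0.022771 / 0.290426 ≈ 0.0784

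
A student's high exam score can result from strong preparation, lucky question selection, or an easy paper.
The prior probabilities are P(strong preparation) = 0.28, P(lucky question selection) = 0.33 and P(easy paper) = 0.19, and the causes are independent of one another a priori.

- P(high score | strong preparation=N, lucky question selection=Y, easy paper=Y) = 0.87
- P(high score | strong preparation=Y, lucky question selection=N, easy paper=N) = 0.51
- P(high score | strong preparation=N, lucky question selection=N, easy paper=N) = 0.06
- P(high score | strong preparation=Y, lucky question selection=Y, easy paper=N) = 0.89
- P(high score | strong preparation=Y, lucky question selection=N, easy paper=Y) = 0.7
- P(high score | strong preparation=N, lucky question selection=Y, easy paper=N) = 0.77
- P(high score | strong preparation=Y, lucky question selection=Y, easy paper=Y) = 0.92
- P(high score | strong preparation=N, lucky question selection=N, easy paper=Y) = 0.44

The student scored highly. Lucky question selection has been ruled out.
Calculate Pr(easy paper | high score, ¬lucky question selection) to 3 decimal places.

P(high score | ¬lucky question selection) = 0.06×0.72×0.81 + 0.44×0.72×0.19 + 0.51×0.28×0.81 + 0.7×0.28×0.19 = 0.034992 + 0.060192 + 0.115668 + 0.037240 = 0.248092
Restricting to configurations with easy paper present: 0.060192 + 0.037240 = 0.097432.
So P(easy paper | high score, ¬lucky question selection) = 0.097432/0.248092 ≈ 0.393.

Pr(easy paper | high score, ¬lucky question selection) ≈ 0.393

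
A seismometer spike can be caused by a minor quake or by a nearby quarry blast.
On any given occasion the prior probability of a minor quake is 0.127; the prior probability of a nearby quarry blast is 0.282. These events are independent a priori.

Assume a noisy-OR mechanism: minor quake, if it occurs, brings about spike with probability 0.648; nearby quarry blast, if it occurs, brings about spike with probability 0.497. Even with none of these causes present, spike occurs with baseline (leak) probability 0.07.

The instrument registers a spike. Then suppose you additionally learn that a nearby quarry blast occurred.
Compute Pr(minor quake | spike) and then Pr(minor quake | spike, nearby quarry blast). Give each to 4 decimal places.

Pr(minor quake | spike) ≈ 0.3429; Pr(minor quake | spike, nearby quarry blast) ≈ 0.1859

Under noisy-OR, P(spike | causes) = 1 − (1−0.07)·∏(1−qᵢ) over the active causes.
P(spike) = 0.07×0.873×0.718 + 0.53221×0.873×0.282 + 0.67264×0.127×0.718 + 0.835338×0.127×0.282 = 0.043877 + 0.131023 + 0.061335 + 0.029917 = 0.266152
Restricting to configurations with minor quake present: 0.061335 + 0.029917 = 0.091252.
Hence the posterior is 0.091252/0.266152 ≈ 0.3429.

With the extra evidence:
P(spike | nearby quarry blast) = 0.53221×0.873 + 0.835338×0.127 = 0.464619 + 0.106088 = 0.570707
The minor quake-present share is 0.835338×0.127 = 0.106088.
So P(minor quake | spike, nearby quarry blast) = 0.106088/0.570707 ≈ 0.1859.
— nearby quarry blast explains away the evidence for minor quake.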